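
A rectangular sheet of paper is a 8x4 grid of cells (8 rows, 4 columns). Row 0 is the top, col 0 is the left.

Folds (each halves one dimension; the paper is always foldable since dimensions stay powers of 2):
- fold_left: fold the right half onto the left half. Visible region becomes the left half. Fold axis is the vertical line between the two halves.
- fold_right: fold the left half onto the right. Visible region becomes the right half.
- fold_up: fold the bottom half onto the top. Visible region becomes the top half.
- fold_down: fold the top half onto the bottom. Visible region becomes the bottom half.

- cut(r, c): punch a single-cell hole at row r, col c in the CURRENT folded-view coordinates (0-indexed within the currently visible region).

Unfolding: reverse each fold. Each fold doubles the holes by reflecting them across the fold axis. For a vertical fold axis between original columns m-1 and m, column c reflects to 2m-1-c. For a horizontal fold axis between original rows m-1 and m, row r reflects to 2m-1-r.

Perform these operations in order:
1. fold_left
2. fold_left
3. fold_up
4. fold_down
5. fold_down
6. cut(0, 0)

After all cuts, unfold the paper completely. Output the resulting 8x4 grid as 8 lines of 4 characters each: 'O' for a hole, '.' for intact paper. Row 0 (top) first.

Answer: OOOO
OOOO
OOOO
OOOO
OOOO
OOOO
OOOO
OOOO

Derivation:
Op 1 fold_left: fold axis v@2; visible region now rows[0,8) x cols[0,2) = 8x2
Op 2 fold_left: fold axis v@1; visible region now rows[0,8) x cols[0,1) = 8x1
Op 3 fold_up: fold axis h@4; visible region now rows[0,4) x cols[0,1) = 4x1
Op 4 fold_down: fold axis h@2; visible region now rows[2,4) x cols[0,1) = 2x1
Op 5 fold_down: fold axis h@3; visible region now rows[3,4) x cols[0,1) = 1x1
Op 6 cut(0, 0): punch at orig (3,0); cuts so far [(3, 0)]; region rows[3,4) x cols[0,1) = 1x1
Unfold 1 (reflect across h@3): 2 holes -> [(2, 0), (3, 0)]
Unfold 2 (reflect across h@2): 4 holes -> [(0, 0), (1, 0), (2, 0), (3, 0)]
Unfold 3 (reflect across h@4): 8 holes -> [(0, 0), (1, 0), (2, 0), (3, 0), (4, 0), (5, 0), (6, 0), (7, 0)]
Unfold 4 (reflect across v@1): 16 holes -> [(0, 0), (0, 1), (1, 0), (1, 1), (2, 0), (2, 1), (3, 0), (3, 1), (4, 0), (4, 1), (5, 0), (5, 1), (6, 0), (6, 1), (7, 0), (7, 1)]
Unfold 5 (reflect across v@2): 32 holes -> [(0, 0), (0, 1), (0, 2), (0, 3), (1, 0), (1, 1), (1, 2), (1, 3), (2, 0), (2, 1), (2, 2), (2, 3), (3, 0), (3, 1), (3, 2), (3, 3), (4, 0), (4, 1), (4, 2), (4, 3), (5, 0), (5, 1), (5, 2), (5, 3), (6, 0), (6, 1), (6, 2), (6, 3), (7, 0), (7, 1), (7, 2), (7, 3)]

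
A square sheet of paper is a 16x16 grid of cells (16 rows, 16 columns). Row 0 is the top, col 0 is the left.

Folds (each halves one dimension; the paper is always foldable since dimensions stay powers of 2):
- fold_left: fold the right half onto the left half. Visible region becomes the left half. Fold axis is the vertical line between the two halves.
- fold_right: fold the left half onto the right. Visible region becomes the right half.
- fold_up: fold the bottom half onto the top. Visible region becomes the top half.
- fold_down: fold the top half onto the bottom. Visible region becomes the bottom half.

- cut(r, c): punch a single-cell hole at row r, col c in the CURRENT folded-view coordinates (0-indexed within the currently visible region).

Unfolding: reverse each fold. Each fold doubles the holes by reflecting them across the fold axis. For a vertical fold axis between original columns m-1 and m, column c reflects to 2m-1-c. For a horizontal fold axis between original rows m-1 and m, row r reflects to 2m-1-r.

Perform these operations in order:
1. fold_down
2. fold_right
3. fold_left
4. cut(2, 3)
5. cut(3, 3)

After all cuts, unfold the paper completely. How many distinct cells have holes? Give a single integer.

Op 1 fold_down: fold axis h@8; visible region now rows[8,16) x cols[0,16) = 8x16
Op 2 fold_right: fold axis v@8; visible region now rows[8,16) x cols[8,16) = 8x8
Op 3 fold_left: fold axis v@12; visible region now rows[8,16) x cols[8,12) = 8x4
Op 4 cut(2, 3): punch at orig (10,11); cuts so far [(10, 11)]; region rows[8,16) x cols[8,12) = 8x4
Op 5 cut(3, 3): punch at orig (11,11); cuts so far [(10, 11), (11, 11)]; region rows[8,16) x cols[8,12) = 8x4
Unfold 1 (reflect across v@12): 4 holes -> [(10, 11), (10, 12), (11, 11), (11, 12)]
Unfold 2 (reflect across v@8): 8 holes -> [(10, 3), (10, 4), (10, 11), (10, 12), (11, 3), (11, 4), (11, 11), (11, 12)]
Unfold 3 (reflect across h@8): 16 holes -> [(4, 3), (4, 4), (4, 11), (4, 12), (5, 3), (5, 4), (5, 11), (5, 12), (10, 3), (10, 4), (10, 11), (10, 12), (11, 3), (11, 4), (11, 11), (11, 12)]

Answer: 16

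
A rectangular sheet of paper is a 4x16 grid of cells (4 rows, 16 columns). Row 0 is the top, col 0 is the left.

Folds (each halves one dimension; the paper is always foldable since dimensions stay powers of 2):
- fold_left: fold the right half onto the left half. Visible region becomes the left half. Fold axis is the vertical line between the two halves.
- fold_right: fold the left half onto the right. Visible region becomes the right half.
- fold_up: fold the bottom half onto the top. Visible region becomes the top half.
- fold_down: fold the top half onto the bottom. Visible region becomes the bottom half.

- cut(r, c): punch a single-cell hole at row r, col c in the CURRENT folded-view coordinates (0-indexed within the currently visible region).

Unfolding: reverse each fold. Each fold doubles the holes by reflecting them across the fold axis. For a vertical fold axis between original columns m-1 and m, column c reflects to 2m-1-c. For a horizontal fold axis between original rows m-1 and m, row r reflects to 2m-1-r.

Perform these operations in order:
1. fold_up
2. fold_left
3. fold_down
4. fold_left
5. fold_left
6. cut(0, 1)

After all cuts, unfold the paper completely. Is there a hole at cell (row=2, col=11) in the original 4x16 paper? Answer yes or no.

Op 1 fold_up: fold axis h@2; visible region now rows[0,2) x cols[0,16) = 2x16
Op 2 fold_left: fold axis v@8; visible region now rows[0,2) x cols[0,8) = 2x8
Op 3 fold_down: fold axis h@1; visible region now rows[1,2) x cols[0,8) = 1x8
Op 4 fold_left: fold axis v@4; visible region now rows[1,2) x cols[0,4) = 1x4
Op 5 fold_left: fold axis v@2; visible region now rows[1,2) x cols[0,2) = 1x2
Op 6 cut(0, 1): punch at orig (1,1); cuts so far [(1, 1)]; region rows[1,2) x cols[0,2) = 1x2
Unfold 1 (reflect across v@2): 2 holes -> [(1, 1), (1, 2)]
Unfold 2 (reflect across v@4): 4 holes -> [(1, 1), (1, 2), (1, 5), (1, 6)]
Unfold 3 (reflect across h@1): 8 holes -> [(0, 1), (0, 2), (0, 5), (0, 6), (1, 1), (1, 2), (1, 5), (1, 6)]
Unfold 4 (reflect across v@8): 16 holes -> [(0, 1), (0, 2), (0, 5), (0, 6), (0, 9), (0, 10), (0, 13), (0, 14), (1, 1), (1, 2), (1, 5), (1, 6), (1, 9), (1, 10), (1, 13), (1, 14)]
Unfold 5 (reflect across h@2): 32 holes -> [(0, 1), (0, 2), (0, 5), (0, 6), (0, 9), (0, 10), (0, 13), (0, 14), (1, 1), (1, 2), (1, 5), (1, 6), (1, 9), (1, 10), (1, 13), (1, 14), (2, 1), (2, 2), (2, 5), (2, 6), (2, 9), (2, 10), (2, 13), (2, 14), (3, 1), (3, 2), (3, 5), (3, 6), (3, 9), (3, 10), (3, 13), (3, 14)]
Holes: [(0, 1), (0, 2), (0, 5), (0, 6), (0, 9), (0, 10), (0, 13), (0, 14), (1, 1), (1, 2), (1, 5), (1, 6), (1, 9), (1, 10), (1, 13), (1, 14), (2, 1), (2, 2), (2, 5), (2, 6), (2, 9), (2, 10), (2, 13), (2, 14), (3, 1), (3, 2), (3, 5), (3, 6), (3, 9), (3, 10), (3, 13), (3, 14)]

Answer: no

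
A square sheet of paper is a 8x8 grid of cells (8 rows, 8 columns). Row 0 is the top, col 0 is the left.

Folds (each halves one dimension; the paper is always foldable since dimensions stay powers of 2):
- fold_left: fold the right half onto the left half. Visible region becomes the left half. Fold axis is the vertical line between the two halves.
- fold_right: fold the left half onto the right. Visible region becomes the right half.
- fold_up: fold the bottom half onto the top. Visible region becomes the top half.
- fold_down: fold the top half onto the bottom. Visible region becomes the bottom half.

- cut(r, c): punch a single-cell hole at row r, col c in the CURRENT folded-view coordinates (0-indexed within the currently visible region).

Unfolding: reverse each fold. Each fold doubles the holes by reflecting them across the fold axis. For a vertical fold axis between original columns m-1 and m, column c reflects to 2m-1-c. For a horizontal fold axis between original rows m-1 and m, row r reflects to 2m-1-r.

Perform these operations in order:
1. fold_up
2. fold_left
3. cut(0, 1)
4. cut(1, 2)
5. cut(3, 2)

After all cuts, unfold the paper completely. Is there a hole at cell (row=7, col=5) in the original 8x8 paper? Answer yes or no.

Op 1 fold_up: fold axis h@4; visible region now rows[0,4) x cols[0,8) = 4x8
Op 2 fold_left: fold axis v@4; visible region now rows[0,4) x cols[0,4) = 4x4
Op 3 cut(0, 1): punch at orig (0,1); cuts so far [(0, 1)]; region rows[0,4) x cols[0,4) = 4x4
Op 4 cut(1, 2): punch at orig (1,2); cuts so far [(0, 1), (1, 2)]; region rows[0,4) x cols[0,4) = 4x4
Op 5 cut(3, 2): punch at orig (3,2); cuts so far [(0, 1), (1, 2), (3, 2)]; region rows[0,4) x cols[0,4) = 4x4
Unfold 1 (reflect across v@4): 6 holes -> [(0, 1), (0, 6), (1, 2), (1, 5), (3, 2), (3, 5)]
Unfold 2 (reflect across h@4): 12 holes -> [(0, 1), (0, 6), (1, 2), (1, 5), (3, 2), (3, 5), (4, 2), (4, 5), (6, 2), (6, 5), (7, 1), (7, 6)]
Holes: [(0, 1), (0, 6), (1, 2), (1, 5), (3, 2), (3, 5), (4, 2), (4, 5), (6, 2), (6, 5), (7, 1), (7, 6)]

Answer: no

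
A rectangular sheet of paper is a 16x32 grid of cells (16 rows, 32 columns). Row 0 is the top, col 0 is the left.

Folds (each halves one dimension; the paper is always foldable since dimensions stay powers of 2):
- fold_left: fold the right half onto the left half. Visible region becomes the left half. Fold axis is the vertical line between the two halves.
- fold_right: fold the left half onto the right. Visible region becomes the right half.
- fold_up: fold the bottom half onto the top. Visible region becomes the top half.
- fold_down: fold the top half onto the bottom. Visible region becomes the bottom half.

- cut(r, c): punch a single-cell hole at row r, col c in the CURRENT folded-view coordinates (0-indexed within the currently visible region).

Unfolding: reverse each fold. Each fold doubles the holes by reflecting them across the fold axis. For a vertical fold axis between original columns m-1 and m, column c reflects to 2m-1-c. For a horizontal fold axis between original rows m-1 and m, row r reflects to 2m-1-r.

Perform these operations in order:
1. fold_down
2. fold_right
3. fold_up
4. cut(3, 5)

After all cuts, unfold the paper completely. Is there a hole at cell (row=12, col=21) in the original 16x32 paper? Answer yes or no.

Op 1 fold_down: fold axis h@8; visible region now rows[8,16) x cols[0,32) = 8x32
Op 2 fold_right: fold axis v@16; visible region now rows[8,16) x cols[16,32) = 8x16
Op 3 fold_up: fold axis h@12; visible region now rows[8,12) x cols[16,32) = 4x16
Op 4 cut(3, 5): punch at orig (11,21); cuts so far [(11, 21)]; region rows[8,12) x cols[16,32) = 4x16
Unfold 1 (reflect across h@12): 2 holes -> [(11, 21), (12, 21)]
Unfold 2 (reflect across v@16): 4 holes -> [(11, 10), (11, 21), (12, 10), (12, 21)]
Unfold 3 (reflect across h@8): 8 holes -> [(3, 10), (3, 21), (4, 10), (4, 21), (11, 10), (11, 21), (12, 10), (12, 21)]
Holes: [(3, 10), (3, 21), (4, 10), (4, 21), (11, 10), (11, 21), (12, 10), (12, 21)]

Answer: yes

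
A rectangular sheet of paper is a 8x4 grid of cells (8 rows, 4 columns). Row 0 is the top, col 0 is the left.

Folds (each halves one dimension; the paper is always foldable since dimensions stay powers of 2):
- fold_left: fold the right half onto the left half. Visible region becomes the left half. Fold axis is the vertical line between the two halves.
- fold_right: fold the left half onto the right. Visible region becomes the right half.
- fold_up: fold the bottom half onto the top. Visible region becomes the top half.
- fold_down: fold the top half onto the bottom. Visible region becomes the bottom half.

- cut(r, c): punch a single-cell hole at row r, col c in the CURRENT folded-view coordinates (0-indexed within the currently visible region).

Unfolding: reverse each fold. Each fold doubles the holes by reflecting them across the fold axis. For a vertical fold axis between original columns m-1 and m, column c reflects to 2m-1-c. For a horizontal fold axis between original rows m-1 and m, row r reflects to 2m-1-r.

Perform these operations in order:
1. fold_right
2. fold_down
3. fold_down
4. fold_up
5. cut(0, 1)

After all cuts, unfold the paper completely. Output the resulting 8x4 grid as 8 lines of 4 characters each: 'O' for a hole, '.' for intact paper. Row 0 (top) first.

Answer: O..O
O..O
O..O
O..O
O..O
O..O
O..O
O..O

Derivation:
Op 1 fold_right: fold axis v@2; visible region now rows[0,8) x cols[2,4) = 8x2
Op 2 fold_down: fold axis h@4; visible region now rows[4,8) x cols[2,4) = 4x2
Op 3 fold_down: fold axis h@6; visible region now rows[6,8) x cols[2,4) = 2x2
Op 4 fold_up: fold axis h@7; visible region now rows[6,7) x cols[2,4) = 1x2
Op 5 cut(0, 1): punch at orig (6,3); cuts so far [(6, 3)]; region rows[6,7) x cols[2,4) = 1x2
Unfold 1 (reflect across h@7): 2 holes -> [(6, 3), (7, 3)]
Unfold 2 (reflect across h@6): 4 holes -> [(4, 3), (5, 3), (6, 3), (7, 3)]
Unfold 3 (reflect across h@4): 8 holes -> [(0, 3), (1, 3), (2, 3), (3, 3), (4, 3), (5, 3), (6, 3), (7, 3)]
Unfold 4 (reflect across v@2): 16 holes -> [(0, 0), (0, 3), (1, 0), (1, 3), (2, 0), (2, 3), (3, 0), (3, 3), (4, 0), (4, 3), (5, 0), (5, 3), (6, 0), (6, 3), (7, 0), (7, 3)]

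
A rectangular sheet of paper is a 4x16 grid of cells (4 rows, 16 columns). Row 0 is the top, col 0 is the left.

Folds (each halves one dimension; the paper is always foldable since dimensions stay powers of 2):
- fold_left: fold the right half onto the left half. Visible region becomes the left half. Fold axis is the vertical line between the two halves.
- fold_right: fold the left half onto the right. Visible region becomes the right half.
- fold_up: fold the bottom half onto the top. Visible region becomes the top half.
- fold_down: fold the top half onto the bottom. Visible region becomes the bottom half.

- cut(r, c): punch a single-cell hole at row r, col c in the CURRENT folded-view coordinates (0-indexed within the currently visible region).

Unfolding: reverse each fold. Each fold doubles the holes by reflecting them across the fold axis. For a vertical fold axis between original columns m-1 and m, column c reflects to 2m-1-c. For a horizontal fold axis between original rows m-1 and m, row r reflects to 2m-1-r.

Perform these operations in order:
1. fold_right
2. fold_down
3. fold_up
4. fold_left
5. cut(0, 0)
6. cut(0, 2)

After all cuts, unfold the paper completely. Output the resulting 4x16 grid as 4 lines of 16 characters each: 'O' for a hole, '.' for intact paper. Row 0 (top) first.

Op 1 fold_right: fold axis v@8; visible region now rows[0,4) x cols[8,16) = 4x8
Op 2 fold_down: fold axis h@2; visible region now rows[2,4) x cols[8,16) = 2x8
Op 3 fold_up: fold axis h@3; visible region now rows[2,3) x cols[8,16) = 1x8
Op 4 fold_left: fold axis v@12; visible region now rows[2,3) x cols[8,12) = 1x4
Op 5 cut(0, 0): punch at orig (2,8); cuts so far [(2, 8)]; region rows[2,3) x cols[8,12) = 1x4
Op 6 cut(0, 2): punch at orig (2,10); cuts so far [(2, 8), (2, 10)]; region rows[2,3) x cols[8,12) = 1x4
Unfold 1 (reflect across v@12): 4 holes -> [(2, 8), (2, 10), (2, 13), (2, 15)]
Unfold 2 (reflect across h@3): 8 holes -> [(2, 8), (2, 10), (2, 13), (2, 15), (3, 8), (3, 10), (3, 13), (3, 15)]
Unfold 3 (reflect across h@2): 16 holes -> [(0, 8), (0, 10), (0, 13), (0, 15), (1, 8), (1, 10), (1, 13), (1, 15), (2, 8), (2, 10), (2, 13), (2, 15), (3, 8), (3, 10), (3, 13), (3, 15)]
Unfold 4 (reflect across v@8): 32 holes -> [(0, 0), (0, 2), (0, 5), (0, 7), (0, 8), (0, 10), (0, 13), (0, 15), (1, 0), (1, 2), (1, 5), (1, 7), (1, 8), (1, 10), (1, 13), (1, 15), (2, 0), (2, 2), (2, 5), (2, 7), (2, 8), (2, 10), (2, 13), (2, 15), (3, 0), (3, 2), (3, 5), (3, 7), (3, 8), (3, 10), (3, 13), (3, 15)]

Answer: O.O..O.OO.O..O.O
O.O..O.OO.O..O.O
O.O..O.OO.O..O.O
O.O..O.OO.O..O.O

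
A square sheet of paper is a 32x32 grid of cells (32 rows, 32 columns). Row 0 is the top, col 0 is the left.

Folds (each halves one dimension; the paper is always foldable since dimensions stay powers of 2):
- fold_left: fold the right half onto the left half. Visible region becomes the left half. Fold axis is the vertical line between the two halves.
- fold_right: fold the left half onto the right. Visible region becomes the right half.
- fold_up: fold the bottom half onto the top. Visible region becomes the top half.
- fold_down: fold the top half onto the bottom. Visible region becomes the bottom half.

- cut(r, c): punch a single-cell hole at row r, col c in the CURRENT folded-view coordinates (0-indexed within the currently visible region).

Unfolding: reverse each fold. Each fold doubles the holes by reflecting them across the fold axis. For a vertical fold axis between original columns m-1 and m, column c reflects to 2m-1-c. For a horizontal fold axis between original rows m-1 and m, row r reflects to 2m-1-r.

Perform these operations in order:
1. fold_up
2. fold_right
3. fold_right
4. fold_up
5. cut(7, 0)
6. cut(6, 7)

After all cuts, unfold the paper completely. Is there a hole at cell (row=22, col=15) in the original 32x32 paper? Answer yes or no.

Answer: yes

Derivation:
Op 1 fold_up: fold axis h@16; visible region now rows[0,16) x cols[0,32) = 16x32
Op 2 fold_right: fold axis v@16; visible region now rows[0,16) x cols[16,32) = 16x16
Op 3 fold_right: fold axis v@24; visible region now rows[0,16) x cols[24,32) = 16x8
Op 4 fold_up: fold axis h@8; visible region now rows[0,8) x cols[24,32) = 8x8
Op 5 cut(7, 0): punch at orig (7,24); cuts so far [(7, 24)]; region rows[0,8) x cols[24,32) = 8x8
Op 6 cut(6, 7): punch at orig (6,31); cuts so far [(6, 31), (7, 24)]; region rows[0,8) x cols[24,32) = 8x8
Unfold 1 (reflect across h@8): 4 holes -> [(6, 31), (7, 24), (8, 24), (9, 31)]
Unfold 2 (reflect across v@24): 8 holes -> [(6, 16), (6, 31), (7, 23), (7, 24), (8, 23), (8, 24), (9, 16), (9, 31)]
Unfold 3 (reflect across v@16): 16 holes -> [(6, 0), (6, 15), (6, 16), (6, 31), (7, 7), (7, 8), (7, 23), (7, 24), (8, 7), (8, 8), (8, 23), (8, 24), (9, 0), (9, 15), (9, 16), (9, 31)]
Unfold 4 (reflect across h@16): 32 holes -> [(6, 0), (6, 15), (6, 16), (6, 31), (7, 7), (7, 8), (7, 23), (7, 24), (8, 7), (8, 8), (8, 23), (8, 24), (9, 0), (9, 15), (9, 16), (9, 31), (22, 0), (22, 15), (22, 16), (22, 31), (23, 7), (23, 8), (23, 23), (23, 24), (24, 7), (24, 8), (24, 23), (24, 24), (25, 0), (25, 15), (25, 16), (25, 31)]
Holes: [(6, 0), (6, 15), (6, 16), (6, 31), (7, 7), (7, 8), (7, 23), (7, 24), (8, 7), (8, 8), (8, 23), (8, 24), (9, 0), (9, 15), (9, 16), (9, 31), (22, 0), (22, 15), (22, 16), (22, 31), (23, 7), (23, 8), (23, 23), (23, 24), (24, 7), (24, 8), (24, 23), (24, 24), (25, 0), (25, 15), (25, 16), (25, 31)]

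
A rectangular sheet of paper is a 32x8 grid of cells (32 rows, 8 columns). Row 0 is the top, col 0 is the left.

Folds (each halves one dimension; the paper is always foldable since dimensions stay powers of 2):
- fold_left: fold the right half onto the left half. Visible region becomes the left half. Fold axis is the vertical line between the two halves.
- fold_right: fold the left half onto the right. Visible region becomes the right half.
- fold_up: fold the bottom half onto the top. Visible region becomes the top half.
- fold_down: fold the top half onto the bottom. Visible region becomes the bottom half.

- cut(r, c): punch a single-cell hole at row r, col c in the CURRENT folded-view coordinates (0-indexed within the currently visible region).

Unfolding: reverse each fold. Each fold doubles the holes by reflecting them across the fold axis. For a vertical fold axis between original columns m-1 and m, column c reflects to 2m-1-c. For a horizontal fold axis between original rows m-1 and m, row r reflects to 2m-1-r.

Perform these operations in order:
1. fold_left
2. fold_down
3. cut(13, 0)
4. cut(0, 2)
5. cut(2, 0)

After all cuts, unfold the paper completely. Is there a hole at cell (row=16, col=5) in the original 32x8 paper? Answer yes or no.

Answer: yes

Derivation:
Op 1 fold_left: fold axis v@4; visible region now rows[0,32) x cols[0,4) = 32x4
Op 2 fold_down: fold axis h@16; visible region now rows[16,32) x cols[0,4) = 16x4
Op 3 cut(13, 0): punch at orig (29,0); cuts so far [(29, 0)]; region rows[16,32) x cols[0,4) = 16x4
Op 4 cut(0, 2): punch at orig (16,2); cuts so far [(16, 2), (29, 0)]; region rows[16,32) x cols[0,4) = 16x4
Op 5 cut(2, 0): punch at orig (18,0); cuts so far [(16, 2), (18, 0), (29, 0)]; region rows[16,32) x cols[0,4) = 16x4
Unfold 1 (reflect across h@16): 6 holes -> [(2, 0), (13, 0), (15, 2), (16, 2), (18, 0), (29, 0)]
Unfold 2 (reflect across v@4): 12 holes -> [(2, 0), (2, 7), (13, 0), (13, 7), (15, 2), (15, 5), (16, 2), (16, 5), (18, 0), (18, 7), (29, 0), (29, 7)]
Holes: [(2, 0), (2, 7), (13, 0), (13, 7), (15, 2), (15, 5), (16, 2), (16, 5), (18, 0), (18, 7), (29, 0), (29, 7)]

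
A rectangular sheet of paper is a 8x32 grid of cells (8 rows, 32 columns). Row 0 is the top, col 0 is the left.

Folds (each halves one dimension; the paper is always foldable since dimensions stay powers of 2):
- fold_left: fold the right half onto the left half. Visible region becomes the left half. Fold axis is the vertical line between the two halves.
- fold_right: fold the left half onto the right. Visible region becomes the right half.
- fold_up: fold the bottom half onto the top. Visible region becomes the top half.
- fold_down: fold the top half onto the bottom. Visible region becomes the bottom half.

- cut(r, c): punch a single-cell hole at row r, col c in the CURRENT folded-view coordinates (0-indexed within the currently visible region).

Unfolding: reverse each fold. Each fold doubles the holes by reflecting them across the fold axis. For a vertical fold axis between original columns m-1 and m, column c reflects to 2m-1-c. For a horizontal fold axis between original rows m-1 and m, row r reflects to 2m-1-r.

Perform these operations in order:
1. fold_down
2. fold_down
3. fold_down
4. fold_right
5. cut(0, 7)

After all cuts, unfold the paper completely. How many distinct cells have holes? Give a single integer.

Op 1 fold_down: fold axis h@4; visible region now rows[4,8) x cols[0,32) = 4x32
Op 2 fold_down: fold axis h@6; visible region now rows[6,8) x cols[0,32) = 2x32
Op 3 fold_down: fold axis h@7; visible region now rows[7,8) x cols[0,32) = 1x32
Op 4 fold_right: fold axis v@16; visible region now rows[7,8) x cols[16,32) = 1x16
Op 5 cut(0, 7): punch at orig (7,23); cuts so far [(7, 23)]; region rows[7,8) x cols[16,32) = 1x16
Unfold 1 (reflect across v@16): 2 holes -> [(7, 8), (7, 23)]
Unfold 2 (reflect across h@7): 4 holes -> [(6, 8), (6, 23), (7, 8), (7, 23)]
Unfold 3 (reflect across h@6): 8 holes -> [(4, 8), (4, 23), (5, 8), (5, 23), (6, 8), (6, 23), (7, 8), (7, 23)]
Unfold 4 (reflect across h@4): 16 holes -> [(0, 8), (0, 23), (1, 8), (1, 23), (2, 8), (2, 23), (3, 8), (3, 23), (4, 8), (4, 23), (5, 8), (5, 23), (6, 8), (6, 23), (7, 8), (7, 23)]

Answer: 16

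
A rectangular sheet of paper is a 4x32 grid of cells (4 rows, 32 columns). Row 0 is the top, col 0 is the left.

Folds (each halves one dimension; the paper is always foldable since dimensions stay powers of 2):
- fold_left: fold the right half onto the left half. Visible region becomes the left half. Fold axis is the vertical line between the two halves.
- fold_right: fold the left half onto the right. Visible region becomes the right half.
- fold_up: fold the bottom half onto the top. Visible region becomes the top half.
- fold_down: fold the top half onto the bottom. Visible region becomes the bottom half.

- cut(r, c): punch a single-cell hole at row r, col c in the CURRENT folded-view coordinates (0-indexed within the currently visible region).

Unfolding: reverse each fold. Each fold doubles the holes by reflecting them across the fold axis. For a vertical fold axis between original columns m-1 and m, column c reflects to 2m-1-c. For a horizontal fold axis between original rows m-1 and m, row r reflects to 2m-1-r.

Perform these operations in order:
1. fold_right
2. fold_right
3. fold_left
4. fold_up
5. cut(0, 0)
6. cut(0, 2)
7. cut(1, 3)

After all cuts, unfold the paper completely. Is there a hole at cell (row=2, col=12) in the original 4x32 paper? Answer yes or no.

Op 1 fold_right: fold axis v@16; visible region now rows[0,4) x cols[16,32) = 4x16
Op 2 fold_right: fold axis v@24; visible region now rows[0,4) x cols[24,32) = 4x8
Op 3 fold_left: fold axis v@28; visible region now rows[0,4) x cols[24,28) = 4x4
Op 4 fold_up: fold axis h@2; visible region now rows[0,2) x cols[24,28) = 2x4
Op 5 cut(0, 0): punch at orig (0,24); cuts so far [(0, 24)]; region rows[0,2) x cols[24,28) = 2x4
Op 6 cut(0, 2): punch at orig (0,26); cuts so far [(0, 24), (0, 26)]; region rows[0,2) x cols[24,28) = 2x4
Op 7 cut(1, 3): punch at orig (1,27); cuts so far [(0, 24), (0, 26), (1, 27)]; region rows[0,2) x cols[24,28) = 2x4
Unfold 1 (reflect across h@2): 6 holes -> [(0, 24), (0, 26), (1, 27), (2, 27), (3, 24), (3, 26)]
Unfold 2 (reflect across v@28): 12 holes -> [(0, 24), (0, 26), (0, 29), (0, 31), (1, 27), (1, 28), (2, 27), (2, 28), (3, 24), (3, 26), (3, 29), (3, 31)]
Unfold 3 (reflect across v@24): 24 holes -> [(0, 16), (0, 18), (0, 21), (0, 23), (0, 24), (0, 26), (0, 29), (0, 31), (1, 19), (1, 20), (1, 27), (1, 28), (2, 19), (2, 20), (2, 27), (2, 28), (3, 16), (3, 18), (3, 21), (3, 23), (3, 24), (3, 26), (3, 29), (3, 31)]
Unfold 4 (reflect across v@16): 48 holes -> [(0, 0), (0, 2), (0, 5), (0, 7), (0, 8), (0, 10), (0, 13), (0, 15), (0, 16), (0, 18), (0, 21), (0, 23), (0, 24), (0, 26), (0, 29), (0, 31), (1, 3), (1, 4), (1, 11), (1, 12), (1, 19), (1, 20), (1, 27), (1, 28), (2, 3), (2, 4), (2, 11), (2, 12), (2, 19), (2, 20), (2, 27), (2, 28), (3, 0), (3, 2), (3, 5), (3, 7), (3, 8), (3, 10), (3, 13), (3, 15), (3, 16), (3, 18), (3, 21), (3, 23), (3, 24), (3, 26), (3, 29), (3, 31)]
Holes: [(0, 0), (0, 2), (0, 5), (0, 7), (0, 8), (0, 10), (0, 13), (0, 15), (0, 16), (0, 18), (0, 21), (0, 23), (0, 24), (0, 26), (0, 29), (0, 31), (1, 3), (1, 4), (1, 11), (1, 12), (1, 19), (1, 20), (1, 27), (1, 28), (2, 3), (2, 4), (2, 11), (2, 12), (2, 19), (2, 20), (2, 27), (2, 28), (3, 0), (3, 2), (3, 5), (3, 7), (3, 8), (3, 10), (3, 13), (3, 15), (3, 16), (3, 18), (3, 21), (3, 23), (3, 24), (3, 26), (3, 29), (3, 31)]

Answer: yes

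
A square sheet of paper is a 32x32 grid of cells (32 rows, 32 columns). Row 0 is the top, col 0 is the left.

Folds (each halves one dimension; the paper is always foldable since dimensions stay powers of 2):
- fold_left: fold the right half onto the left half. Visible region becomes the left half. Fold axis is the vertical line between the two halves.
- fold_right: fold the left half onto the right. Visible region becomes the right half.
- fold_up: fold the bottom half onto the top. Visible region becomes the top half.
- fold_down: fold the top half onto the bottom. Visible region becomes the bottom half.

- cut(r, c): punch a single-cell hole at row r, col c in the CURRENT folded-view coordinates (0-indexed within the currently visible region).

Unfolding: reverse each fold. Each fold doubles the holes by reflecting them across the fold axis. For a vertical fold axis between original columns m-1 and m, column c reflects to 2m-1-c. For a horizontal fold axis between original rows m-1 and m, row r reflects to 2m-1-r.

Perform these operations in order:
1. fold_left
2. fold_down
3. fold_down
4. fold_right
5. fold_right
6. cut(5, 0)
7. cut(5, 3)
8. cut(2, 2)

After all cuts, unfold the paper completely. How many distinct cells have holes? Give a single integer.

Op 1 fold_left: fold axis v@16; visible region now rows[0,32) x cols[0,16) = 32x16
Op 2 fold_down: fold axis h@16; visible region now rows[16,32) x cols[0,16) = 16x16
Op 3 fold_down: fold axis h@24; visible region now rows[24,32) x cols[0,16) = 8x16
Op 4 fold_right: fold axis v@8; visible region now rows[24,32) x cols[8,16) = 8x8
Op 5 fold_right: fold axis v@12; visible region now rows[24,32) x cols[12,16) = 8x4
Op 6 cut(5, 0): punch at orig (29,12); cuts so far [(29, 12)]; region rows[24,32) x cols[12,16) = 8x4
Op 7 cut(5, 3): punch at orig (29,15); cuts so far [(29, 12), (29, 15)]; region rows[24,32) x cols[12,16) = 8x4
Op 8 cut(2, 2): punch at orig (26,14); cuts so far [(26, 14), (29, 12), (29, 15)]; region rows[24,32) x cols[12,16) = 8x4
Unfold 1 (reflect across v@12): 6 holes -> [(26, 9), (26, 14), (29, 8), (29, 11), (29, 12), (29, 15)]
Unfold 2 (reflect across v@8): 12 holes -> [(26, 1), (26, 6), (26, 9), (26, 14), (29, 0), (29, 3), (29, 4), (29, 7), (29, 8), (29, 11), (29, 12), (29, 15)]
Unfold 3 (reflect across h@24): 24 holes -> [(18, 0), (18, 3), (18, 4), (18, 7), (18, 8), (18, 11), (18, 12), (18, 15), (21, 1), (21, 6), (21, 9), (21, 14), (26, 1), (26, 6), (26, 9), (26, 14), (29, 0), (29, 3), (29, 4), (29, 7), (29, 8), (29, 11), (29, 12), (29, 15)]
Unfold 4 (reflect across h@16): 48 holes -> [(2, 0), (2, 3), (2, 4), (2, 7), (2, 8), (2, 11), (2, 12), (2, 15), (5, 1), (5, 6), (5, 9), (5, 14), (10, 1), (10, 6), (10, 9), (10, 14), (13, 0), (13, 3), (13, 4), (13, 7), (13, 8), (13, 11), (13, 12), (13, 15), (18, 0), (18, 3), (18, 4), (18, 7), (18, 8), (18, 11), (18, 12), (18, 15), (21, 1), (21, 6), (21, 9), (21, 14), (26, 1), (26, 6), (26, 9), (26, 14), (29, 0), (29, 3), (29, 4), (29, 7), (29, 8), (29, 11), (29, 12), (29, 15)]
Unfold 5 (reflect across v@16): 96 holes -> [(2, 0), (2, 3), (2, 4), (2, 7), (2, 8), (2, 11), (2, 12), (2, 15), (2, 16), (2, 19), (2, 20), (2, 23), (2, 24), (2, 27), (2, 28), (2, 31), (5, 1), (5, 6), (5, 9), (5, 14), (5, 17), (5, 22), (5, 25), (5, 30), (10, 1), (10, 6), (10, 9), (10, 14), (10, 17), (10, 22), (10, 25), (10, 30), (13, 0), (13, 3), (13, 4), (13, 7), (13, 8), (13, 11), (13, 12), (13, 15), (13, 16), (13, 19), (13, 20), (13, 23), (13, 24), (13, 27), (13, 28), (13, 31), (18, 0), (18, 3), (18, 4), (18, 7), (18, 8), (18, 11), (18, 12), (18, 15), (18, 16), (18, 19), (18, 20), (18, 23), (18, 24), (18, 27), (18, 28), (18, 31), (21, 1), (21, 6), (21, 9), (21, 14), (21, 17), (21, 22), (21, 25), (21, 30), (26, 1), (26, 6), (26, 9), (26, 14), (26, 17), (26, 22), (26, 25), (26, 30), (29, 0), (29, 3), (29, 4), (29, 7), (29, 8), (29, 11), (29, 12), (29, 15), (29, 16), (29, 19), (29, 20), (29, 23), (29, 24), (29, 27), (29, 28), (29, 31)]

Answer: 96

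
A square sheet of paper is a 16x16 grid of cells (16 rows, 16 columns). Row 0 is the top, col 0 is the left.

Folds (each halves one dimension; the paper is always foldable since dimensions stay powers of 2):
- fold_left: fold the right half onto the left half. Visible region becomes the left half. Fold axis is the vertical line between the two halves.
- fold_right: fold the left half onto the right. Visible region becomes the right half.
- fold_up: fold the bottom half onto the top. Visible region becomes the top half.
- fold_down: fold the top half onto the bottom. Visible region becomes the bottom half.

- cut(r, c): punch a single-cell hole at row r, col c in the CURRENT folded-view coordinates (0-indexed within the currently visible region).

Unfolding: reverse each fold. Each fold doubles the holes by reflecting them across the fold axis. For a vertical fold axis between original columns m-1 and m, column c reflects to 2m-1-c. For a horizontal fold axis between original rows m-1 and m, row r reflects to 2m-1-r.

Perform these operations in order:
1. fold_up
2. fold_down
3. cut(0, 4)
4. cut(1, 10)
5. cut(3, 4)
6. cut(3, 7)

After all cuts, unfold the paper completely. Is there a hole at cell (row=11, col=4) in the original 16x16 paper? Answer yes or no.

Op 1 fold_up: fold axis h@8; visible region now rows[0,8) x cols[0,16) = 8x16
Op 2 fold_down: fold axis h@4; visible region now rows[4,8) x cols[0,16) = 4x16
Op 3 cut(0, 4): punch at orig (4,4); cuts so far [(4, 4)]; region rows[4,8) x cols[0,16) = 4x16
Op 4 cut(1, 10): punch at orig (5,10); cuts so far [(4, 4), (5, 10)]; region rows[4,8) x cols[0,16) = 4x16
Op 5 cut(3, 4): punch at orig (7,4); cuts so far [(4, 4), (5, 10), (7, 4)]; region rows[4,8) x cols[0,16) = 4x16
Op 6 cut(3, 7): punch at orig (7,7); cuts so far [(4, 4), (5, 10), (7, 4), (7, 7)]; region rows[4,8) x cols[0,16) = 4x16
Unfold 1 (reflect across h@4): 8 holes -> [(0, 4), (0, 7), (2, 10), (3, 4), (4, 4), (5, 10), (7, 4), (7, 7)]
Unfold 2 (reflect across h@8): 16 holes -> [(0, 4), (0, 7), (2, 10), (3, 4), (4, 4), (5, 10), (7, 4), (7, 7), (8, 4), (8, 7), (10, 10), (11, 4), (12, 4), (13, 10), (15, 4), (15, 7)]
Holes: [(0, 4), (0, 7), (2, 10), (3, 4), (4, 4), (5, 10), (7, 4), (7, 7), (8, 4), (8, 7), (10, 10), (11, 4), (12, 4), (13, 10), (15, 4), (15, 7)]

Answer: yes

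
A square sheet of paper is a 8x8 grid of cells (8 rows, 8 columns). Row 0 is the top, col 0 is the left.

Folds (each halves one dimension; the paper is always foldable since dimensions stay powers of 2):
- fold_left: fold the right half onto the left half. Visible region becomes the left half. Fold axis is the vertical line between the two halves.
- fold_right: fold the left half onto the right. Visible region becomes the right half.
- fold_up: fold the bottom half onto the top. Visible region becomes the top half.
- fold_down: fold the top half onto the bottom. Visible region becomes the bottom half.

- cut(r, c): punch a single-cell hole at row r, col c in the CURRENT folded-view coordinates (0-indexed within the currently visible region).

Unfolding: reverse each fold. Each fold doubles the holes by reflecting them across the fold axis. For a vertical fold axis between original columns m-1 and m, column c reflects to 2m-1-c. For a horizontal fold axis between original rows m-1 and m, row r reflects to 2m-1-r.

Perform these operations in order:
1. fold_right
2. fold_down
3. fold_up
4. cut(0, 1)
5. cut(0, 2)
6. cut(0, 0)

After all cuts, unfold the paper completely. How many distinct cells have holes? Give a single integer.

Op 1 fold_right: fold axis v@4; visible region now rows[0,8) x cols[4,8) = 8x4
Op 2 fold_down: fold axis h@4; visible region now rows[4,8) x cols[4,8) = 4x4
Op 3 fold_up: fold axis h@6; visible region now rows[4,6) x cols[4,8) = 2x4
Op 4 cut(0, 1): punch at orig (4,5); cuts so far [(4, 5)]; region rows[4,6) x cols[4,8) = 2x4
Op 5 cut(0, 2): punch at orig (4,6); cuts so far [(4, 5), (4, 6)]; region rows[4,6) x cols[4,8) = 2x4
Op 6 cut(0, 0): punch at orig (4,4); cuts so far [(4, 4), (4, 5), (4, 6)]; region rows[4,6) x cols[4,8) = 2x4
Unfold 1 (reflect across h@6): 6 holes -> [(4, 4), (4, 5), (4, 6), (7, 4), (7, 5), (7, 6)]
Unfold 2 (reflect across h@4): 12 holes -> [(0, 4), (0, 5), (0, 6), (3, 4), (3, 5), (3, 6), (4, 4), (4, 5), (4, 6), (7, 4), (7, 5), (7, 6)]
Unfold 3 (reflect across v@4): 24 holes -> [(0, 1), (0, 2), (0, 3), (0, 4), (0, 5), (0, 6), (3, 1), (3, 2), (3, 3), (3, 4), (3, 5), (3, 6), (4, 1), (4, 2), (4, 3), (4, 4), (4, 5), (4, 6), (7, 1), (7, 2), (7, 3), (7, 4), (7, 5), (7, 6)]

Answer: 24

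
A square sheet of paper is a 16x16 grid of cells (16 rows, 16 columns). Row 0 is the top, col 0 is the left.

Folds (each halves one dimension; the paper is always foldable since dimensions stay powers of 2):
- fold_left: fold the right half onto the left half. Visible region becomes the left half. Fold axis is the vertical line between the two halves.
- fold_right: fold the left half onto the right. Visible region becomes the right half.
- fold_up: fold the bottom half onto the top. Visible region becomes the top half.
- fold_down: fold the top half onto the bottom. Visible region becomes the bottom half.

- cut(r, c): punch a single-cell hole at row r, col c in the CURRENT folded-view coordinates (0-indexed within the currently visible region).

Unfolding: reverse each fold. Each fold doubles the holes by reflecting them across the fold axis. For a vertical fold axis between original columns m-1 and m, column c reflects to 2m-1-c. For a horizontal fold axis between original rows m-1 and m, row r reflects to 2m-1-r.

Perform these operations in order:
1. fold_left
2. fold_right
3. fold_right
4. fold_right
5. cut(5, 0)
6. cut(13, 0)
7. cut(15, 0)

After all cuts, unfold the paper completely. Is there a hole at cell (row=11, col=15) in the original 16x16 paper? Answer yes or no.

Op 1 fold_left: fold axis v@8; visible region now rows[0,16) x cols[0,8) = 16x8
Op 2 fold_right: fold axis v@4; visible region now rows[0,16) x cols[4,8) = 16x4
Op 3 fold_right: fold axis v@6; visible region now rows[0,16) x cols[6,8) = 16x2
Op 4 fold_right: fold axis v@7; visible region now rows[0,16) x cols[7,8) = 16x1
Op 5 cut(5, 0): punch at orig (5,7); cuts so far [(5, 7)]; region rows[0,16) x cols[7,8) = 16x1
Op 6 cut(13, 0): punch at orig (13,7); cuts so far [(5, 7), (13, 7)]; region rows[0,16) x cols[7,8) = 16x1
Op 7 cut(15, 0): punch at orig (15,7); cuts so far [(5, 7), (13, 7), (15, 7)]; region rows[0,16) x cols[7,8) = 16x1
Unfold 1 (reflect across v@7): 6 holes -> [(5, 6), (5, 7), (13, 6), (13, 7), (15, 6), (15, 7)]
Unfold 2 (reflect across v@6): 12 holes -> [(5, 4), (5, 5), (5, 6), (5, 7), (13, 4), (13, 5), (13, 6), (13, 7), (15, 4), (15, 5), (15, 6), (15, 7)]
Unfold 3 (reflect across v@4): 24 holes -> [(5, 0), (5, 1), (5, 2), (5, 3), (5, 4), (5, 5), (5, 6), (5, 7), (13, 0), (13, 1), (13, 2), (13, 3), (13, 4), (13, 5), (13, 6), (13, 7), (15, 0), (15, 1), (15, 2), (15, 3), (15, 4), (15, 5), (15, 6), (15, 7)]
Unfold 4 (reflect across v@8): 48 holes -> [(5, 0), (5, 1), (5, 2), (5, 3), (5, 4), (5, 5), (5, 6), (5, 7), (5, 8), (5, 9), (5, 10), (5, 11), (5, 12), (5, 13), (5, 14), (5, 15), (13, 0), (13, 1), (13, 2), (13, 3), (13, 4), (13, 5), (13, 6), (13, 7), (13, 8), (13, 9), (13, 10), (13, 11), (13, 12), (13, 13), (13, 14), (13, 15), (15, 0), (15, 1), (15, 2), (15, 3), (15, 4), (15, 5), (15, 6), (15, 7), (15, 8), (15, 9), (15, 10), (15, 11), (15, 12), (15, 13), (15, 14), (15, 15)]
Holes: [(5, 0), (5, 1), (5, 2), (5, 3), (5, 4), (5, 5), (5, 6), (5, 7), (5, 8), (5, 9), (5, 10), (5, 11), (5, 12), (5, 13), (5, 14), (5, 15), (13, 0), (13, 1), (13, 2), (13, 3), (13, 4), (13, 5), (13, 6), (13, 7), (13, 8), (13, 9), (13, 10), (13, 11), (13, 12), (13, 13), (13, 14), (13, 15), (15, 0), (15, 1), (15, 2), (15, 3), (15, 4), (15, 5), (15, 6), (15, 7), (15, 8), (15, 9), (15, 10), (15, 11), (15, 12), (15, 13), (15, 14), (15, 15)]

Answer: no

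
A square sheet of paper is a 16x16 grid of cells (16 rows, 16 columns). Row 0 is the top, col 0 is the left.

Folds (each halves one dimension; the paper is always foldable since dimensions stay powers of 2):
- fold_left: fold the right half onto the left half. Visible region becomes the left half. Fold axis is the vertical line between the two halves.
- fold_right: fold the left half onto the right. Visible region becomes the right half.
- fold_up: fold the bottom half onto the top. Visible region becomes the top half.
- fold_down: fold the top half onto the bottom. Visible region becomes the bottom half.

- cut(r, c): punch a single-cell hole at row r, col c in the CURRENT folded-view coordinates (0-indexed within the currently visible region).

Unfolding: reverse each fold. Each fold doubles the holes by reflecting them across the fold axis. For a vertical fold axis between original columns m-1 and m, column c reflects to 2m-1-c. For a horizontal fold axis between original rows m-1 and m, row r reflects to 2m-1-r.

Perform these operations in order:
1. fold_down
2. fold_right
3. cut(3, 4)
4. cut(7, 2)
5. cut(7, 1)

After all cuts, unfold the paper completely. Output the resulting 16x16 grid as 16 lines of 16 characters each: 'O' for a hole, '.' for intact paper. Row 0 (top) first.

Op 1 fold_down: fold axis h@8; visible region now rows[8,16) x cols[0,16) = 8x16
Op 2 fold_right: fold axis v@8; visible region now rows[8,16) x cols[8,16) = 8x8
Op 3 cut(3, 4): punch at orig (11,12); cuts so far [(11, 12)]; region rows[8,16) x cols[8,16) = 8x8
Op 4 cut(7, 2): punch at orig (15,10); cuts so far [(11, 12), (15, 10)]; region rows[8,16) x cols[8,16) = 8x8
Op 5 cut(7, 1): punch at orig (15,9); cuts so far [(11, 12), (15, 9), (15, 10)]; region rows[8,16) x cols[8,16) = 8x8
Unfold 1 (reflect across v@8): 6 holes -> [(11, 3), (11, 12), (15, 5), (15, 6), (15, 9), (15, 10)]
Unfold 2 (reflect across h@8): 12 holes -> [(0, 5), (0, 6), (0, 9), (0, 10), (4, 3), (4, 12), (11, 3), (11, 12), (15, 5), (15, 6), (15, 9), (15, 10)]

Answer: .....OO..OO.....
................
................
................
...O........O...
................
................
................
................
................
................
...O........O...
................
................
................
.....OO..OO.....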